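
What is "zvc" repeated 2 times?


Input string: 'zvc'
Operation: repeat 2 times
Concatenation: 'zvc' + 'zvc'
Result: zvczvc


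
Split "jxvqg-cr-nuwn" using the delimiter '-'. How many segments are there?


Input string: 'jxvqg-cr-nuwn'
Delimiter: '-'
Split result: 'jxvqg', 'cr', 'nuwn'
Number of parts: 3


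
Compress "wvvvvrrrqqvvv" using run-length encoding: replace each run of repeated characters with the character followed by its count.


Input: 'wvvvvrrrqqvvv'
Operation: identify consecutive runs
Runs: 'w' -> w1, 'vvvv' -> v4, 'rrr' -> r3, 'qq' -> q2, 'vvv' -> v3
Encoded: w1v4r3q2v3


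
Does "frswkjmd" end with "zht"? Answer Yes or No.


Input string: 'frswkjmd'
Suffix to check: 'zht'
Last 3 characters of input: 'jmd'
Match: False
Result: No


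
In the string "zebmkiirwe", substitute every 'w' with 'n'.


Input string: 'zebmkiirwe'
Operation: replace 'w' with 'n'
Positions of 'w': 8
After replacement: zebmkiirne


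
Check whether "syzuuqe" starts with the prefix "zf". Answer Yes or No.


Input string: 'syzuuqe'
Prefix to check: 'zf'
First 2 characters of input: 'sy'
Match: False
Result: No


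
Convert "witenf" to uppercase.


Input string: 'witenf'
Operation: convert each letter to uppercase
Mapping: 'w'->'W', 'i'->'I', 't'->'T', 'e'->'E', 'n'->'N', 'f'->'F'
Result: WITENF


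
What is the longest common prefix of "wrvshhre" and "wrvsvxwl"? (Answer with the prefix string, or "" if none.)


String 1: 'wrvshhre'
String 2: 'wrvsvxwl'
Compare position by position:
pos 0: 'w' vs 'w' match
pos 1: 'r' vs 'r' match
pos 2: 'v' vs 'v' match
pos 3: 's' vs 's' match
pos 4: 'h' vs 'v' differ -> stop
Longest common prefix: "wrvs" (length 4)


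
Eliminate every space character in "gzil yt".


Input string: 'gzil yt'
Operation: remove all spaces
Words: 'gzil', 'yt'
Join without spaces: gzilyt


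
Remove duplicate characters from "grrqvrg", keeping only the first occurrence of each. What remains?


Input: 'grrqvrg'
Operation: keep first occurrence of each character
Scan: s[0]='g' new -> keep; s[1]='r' new -> keep; s[2]='r' seen -> skip; s[3]='q' new -> keep; s[4]='v' new -> keep; s[5]='r' seen -> skip; s[6]='g' seen -> skip
Result: grqv


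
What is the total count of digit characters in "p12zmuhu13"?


Input string: 'p12zmuhu13'
Operation: count digit characters (0-9)
Scan: 'p', '1'(digit), '2'(digit), 'z', 'm', 'u', 'h', 'u', '1'(digit), '3'(digit)
Digits found: 4
Result: 4


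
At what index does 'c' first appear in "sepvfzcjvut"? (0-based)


Input string: 'sepvfzcjvut'
Target: 'c'
Scanning left to right: s[0]='s', s[1]='e', s[2]='p', s[3]='v', s[4]='f', s[5]='z', s[6]='c'
First match at index: 6


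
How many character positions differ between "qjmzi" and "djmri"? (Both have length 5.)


String 1: 'qjmzi'
String 2: 'djmri'
Compare each position: pos 0: 'q'!='d', pos 1: 'j'=='j', pos 2: 'm'=='m', pos 3: 'z'!='r', pos 4: 'i'=='i'
Differing positions: 2
Hamming distance: 2


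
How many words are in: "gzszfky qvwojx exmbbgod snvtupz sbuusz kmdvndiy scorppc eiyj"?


Input string: 'gzszfky qvwojx exmbbgod snvtupz sbuusz kmdvndiy scorppc eiyj'
Operation: split by spaces
Words found: 'gzszfky', 'qvwojx', 'exmbbgod', 'snvtupz', 'sbuusz', 'kmdvndiy', 'scorppc', 'eiyj'
Word count: 8


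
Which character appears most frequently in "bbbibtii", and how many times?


Input: 'bbbibtii'
Operation: tally each character
Counts: 'b':4, 'i':3, 't':1
Maximum: 'b' appears 4 times


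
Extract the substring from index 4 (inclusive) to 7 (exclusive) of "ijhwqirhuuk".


Input string: 'ijhwqirhuuk'
Operation: slice [4:7]
Extract characters: s[4]='q', s[5]='i', s[6]='r'
Result: qir


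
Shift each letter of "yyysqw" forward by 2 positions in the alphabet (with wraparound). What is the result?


Input: 'yyysqw', shift = 2
Operation: for each letter, (position + 2) mod 26
Mapping: 'y'(24+2=26, 26 mod 26=0)->'a', 'y'(24+2=26, 26 mod 26=0)->'a', 'y'(24+2=26, 26 mod 26=0)->'a', 's'(18+2=20)->'u', 'q'(16+2=18)->'s', 'w'(22+2=24)->'y'
Result: aaausy


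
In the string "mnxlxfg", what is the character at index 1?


Input string: 'mnxlxfg'
Operation: get character at index 1
Index mapping: s[0]='m', s[1]='n'
Result: 'n'


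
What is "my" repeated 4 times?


Input string: 'my'
Operation: repeat 4 times
Concatenation: 'my' + 'my' + 'my' + 'my'
Result: mymymymy


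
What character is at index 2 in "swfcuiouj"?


Input string: 'swfcuiouj'
Operation: get character at index 2
Index mapping: s[0]='s', s[1]='w', s[2]='f'
Result: 'f'


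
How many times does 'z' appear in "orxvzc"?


Input string: 'orxvzc'
Target character: 'z'
Scan each position: s[4]='z'
Matches found at indices: 4
Total: 1


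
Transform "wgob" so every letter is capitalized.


Input string: 'wgob'
Operation: convert each letter to uppercase
Mapping: 'w'->'W', 'g'->'G', 'o'->'O', 'b'->'B'
Result: WGOB


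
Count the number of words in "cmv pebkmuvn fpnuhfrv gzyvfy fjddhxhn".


Input string: 'cmv pebkmuvn fpnuhfrv gzyvfy fjddhxhn'
Operation: split by spaces
Words found: 'cmv', 'pebkmuvn', 'fpnuhfrv', 'gzyvfy', 'fjddhxhn'
Word count: 5


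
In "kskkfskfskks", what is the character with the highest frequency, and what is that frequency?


Input: 'kskkfskfskks'
Operation: tally each character
Counts: 'f':2, 'k':6, 's':4
Maximum: 'k' appears 6 times


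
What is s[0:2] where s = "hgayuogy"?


Input string: 'hgayuogy'
Operation: slice [0:2]
Extract characters: s[0]='h', s[1]='g'
Result: hg


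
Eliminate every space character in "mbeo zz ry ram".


Input string: 'mbeo zz ry ram'
Operation: remove all spaces
Words: 'mbeo', 'zz', 'ry', 'ram'
Join without spaces: mbeozzryram


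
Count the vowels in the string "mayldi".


Input string: 'mayldi'
Operation: count vowels (a, e, i, o, u)
Scan: s[0]='m', s[1]='a' (vowel), s[2]='y', s[3]='l', s[4]='d', s[5]='i' (vowel)
Vowels found: 2
Result: 2


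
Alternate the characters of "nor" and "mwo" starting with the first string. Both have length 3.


String 1: 'nor'
String 2: 'mwo'
Operation: alternate characters
Pairs: 'n'+'m', 'o'+'w', 'r'+'o'
Result: nmowro


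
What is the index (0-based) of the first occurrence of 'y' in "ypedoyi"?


Input string: 'ypedoyi'
Target: 'y'
Scanning left to right: s[0]='y'
First match at index: 0


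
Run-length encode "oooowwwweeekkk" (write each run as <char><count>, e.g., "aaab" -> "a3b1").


Input: 'oooowwwweeekkk'
Operation: identify consecutive runs
Runs: 'oooo' -> o4, 'wwww' -> w4, 'eee' -> e3, 'kkk' -> k3
Encoded: o4w4e3k3


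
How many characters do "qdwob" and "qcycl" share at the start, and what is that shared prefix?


String 1: 'qdwob'
String 2: 'qcycl'
Compare position by position:
pos 0: 'q' vs 'q' match
pos 1: 'd' vs 'c' differ -> stop
Longest common prefix: "q" (length 1)


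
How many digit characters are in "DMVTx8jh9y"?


Input string: 'DMVTx8jh9y'
Operation: count digit characters (0-9)
Scan: 'D', 'M', 'V', 'T', 'x', '8'(digit), 'j', 'h', '9'(digit), 'y'
Digits found: 2
Result: 2


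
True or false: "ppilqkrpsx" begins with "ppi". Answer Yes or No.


Input string: 'ppilqkrpsx'
Prefix to check: 'ppi'
First 3 characters of input: 'ppi'
Match: True
Result: Yes


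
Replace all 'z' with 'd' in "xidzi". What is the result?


Input string: 'xidzi'
Operation: replace 'z' with 'd'
Positions of 'z': 3
After replacement: xiddi


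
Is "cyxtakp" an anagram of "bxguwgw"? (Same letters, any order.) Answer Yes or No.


String 1: 'bxguwgw' -> sorted: 'bgguwwx'
String 2: 'cyxtakp' -> sorted: 'ackptxy'
Compare sorted forms: 'bgguwwx' != 'ackptxy'
Anagram: No


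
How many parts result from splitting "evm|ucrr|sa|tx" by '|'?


Input string: 'evm|ucrr|sa|tx'
Delimiter: '|'
Split result: 'evm', 'ucrr', 'sa', 'tx'
Number of parts: 4


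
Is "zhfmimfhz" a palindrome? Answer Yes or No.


Input string: 'zhfmimfhz'
Reversed: 'zhfmimfhz'
Compare pairs: s[0]='z' vs s[8]='z' (match), s[1]='h' vs s[7]='h' (match), s[2]='f' vs s[6]='f' (match), s[3]='m' vs s[5]='m' (match)
Palindrome: Yes


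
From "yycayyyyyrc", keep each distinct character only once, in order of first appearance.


Input: 'yycayyyyyrc'
Operation: keep first occurrence of each character
Scan: s[0]='y' new -> keep; s[1]='y' seen -> skip; s[2]='c' new -> keep; s[3]='a' new -> keep; s[4]='y' seen -> skip; s[5]='y' seen -> skip; s[6]='y' seen -> skip; s[7]='y' seen -> skip; s[8]='y' seen -> skip; s[9]='r' new -> keep; s[10]='c' seen -> skip
Result: ycar


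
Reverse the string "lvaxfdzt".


Input string: 'lvaxfdzt'
Operation: reverse character order
Original order: 'l' -> 'v' -> 'a' -> 'x' -> 'f' -> 'd' -> 'z' -> 't'
Reversed order: 't' -> 'z' -> 'd' -> 'f' -> 'x' -> 'a' -> 'v' -> 'l'
Result: tzdfxavl


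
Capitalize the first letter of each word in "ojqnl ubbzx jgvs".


Input string: 'ojqnl ubbzx jgvs'
Operation: capitalize first letter of each word
Word transformations: 'ojqnl'->'Ojqnl', 'ubbzx'->'Ubbzx', 'jgvs'->'Jgvs'
Result: Ojqnl Ubbzx Jgvs


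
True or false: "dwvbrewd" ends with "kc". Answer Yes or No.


Input string: 'dwvbrewd'
Suffix to check: 'kc'
Last 2 characters of input: 'wd'
Match: False
Result: No


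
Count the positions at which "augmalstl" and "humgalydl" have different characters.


String 1: 'augmalstl'
String 2: 'humgalydl'
Compare each position: pos 0: 'a'!='h', pos 1: 'u'=='u', pos 2: 'g'!='m', pos 3: 'm'!='g', pos 4: 'a'=='a', pos 5: 'l'=='l', pos 6: 's'!='y', pos 7: 't'!='d', pos 8: 'l'=='l'
Differing positions: 5
Hamming distance: 5


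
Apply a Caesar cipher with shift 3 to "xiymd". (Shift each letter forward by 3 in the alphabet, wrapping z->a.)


Input: 'xiymd', shift = 3
Operation: for each letter, (position + 3) mod 26
Mapping: 'x'(23+3=26, 26 mod 26=0)->'a', 'i'(8+3=11)->'l', 'y'(24+3=27, 27 mod 26=1)->'b', 'm'(12+3=15)->'p', 'd'(3+3=6)->'g'
Result: albpg


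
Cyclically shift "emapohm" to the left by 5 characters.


Input: 'emapohm', shift = 5
Operation: split at index 5 and swap parts
Front part s[0:5] = 'emapo'
Back part s[5:] = 'hm'
Rotated = back + front = 'hm' + 'emapo'
Result: hmemapo


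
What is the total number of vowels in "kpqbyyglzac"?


Input string: 'kpqbyyglzac'
Operation: count vowels (a, e, i, o, u)
Scan: s[0]='k', s[1]='p', s[2]='q', s[3]='b', s[4]='y', s[5]='y', s[6]='g', s[7]='l', s[8]='z', s[9]='a' (vowel), s[10]='c'
Vowels found: 1
Result: 1


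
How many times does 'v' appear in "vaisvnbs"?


Input string: 'vaisvnbs'
Target character: 'v'
Scan each position: s[0]='v', s[4]='v'
Matches found at indices: 0, 4
Total: 2


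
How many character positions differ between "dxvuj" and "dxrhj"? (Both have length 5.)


String 1: 'dxvuj'
String 2: 'dxrhj'
Compare each position: pos 0: 'd'=='d', pos 1: 'x'=='x', pos 2: 'v'!='r', pos 3: 'u'!='h', pos 4: 'j'=='j'
Differing positions: 2
Hamming distance: 2


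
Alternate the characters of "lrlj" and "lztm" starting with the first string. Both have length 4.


String 1: 'lrlj'
String 2: 'lztm'
Operation: alternate characters
Pairs: 'l'+'l', 'r'+'z', 'l'+'t', 'j'+'m'
Result: llrzltjm


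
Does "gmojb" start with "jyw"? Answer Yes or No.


Input string: 'gmojb'
Prefix to check: 'jyw'
First 3 characters of input: 'gmo'
Match: False
Result: No


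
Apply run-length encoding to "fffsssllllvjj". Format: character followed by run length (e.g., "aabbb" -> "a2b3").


Input: 'fffsssllllvjj'
Operation: identify consecutive runs
Runs: 'fff' -> f3, 'sss' -> s3, 'llll' -> l4, 'v' -> v1, 'jj' -> j2
Encoded: f3s3l4v1j2


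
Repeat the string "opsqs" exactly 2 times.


Input string: 'opsqs'
Operation: repeat 2 times
Concatenation: 'opsqs' + 'opsqs'
Result: opsqsopsqs


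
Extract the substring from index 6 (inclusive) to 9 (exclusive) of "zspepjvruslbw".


Input string: 'zspepjvruslbw'
Operation: slice [6:9]
Extract characters: s[6]='v', s[7]='r', s[8]='u'
Result: vru


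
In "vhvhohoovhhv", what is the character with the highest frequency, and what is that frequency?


Input: 'vhvhohoovhhv'
Operation: tally each character
Counts: 'h':5, 'o':3, 'v':4
Maximum: 'h' appears 5 times


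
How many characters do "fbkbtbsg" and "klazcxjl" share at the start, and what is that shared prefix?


String 1: 'fbkbtbsg'
String 2: 'klazcxjl'
Compare position by position:
pos 0: 'f' vs 'k' differ -> stop
Longest common prefix: "" (length 0)


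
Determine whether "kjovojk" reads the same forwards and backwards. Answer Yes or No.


Input string: 'kjovojk'
Reversed: 'kjovojk'
Compare pairs: s[0]='k' vs s[6]='k' (match), s[1]='j' vs s[5]='j' (match), s[2]='o' vs s[4]='o' (match)
Palindrome: Yes


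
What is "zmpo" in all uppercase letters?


Input string: 'zmpo'
Operation: convert each letter to uppercase
Mapping: 'z'->'Z', 'm'->'M', 'p'->'P', 'o'->'O'
Result: ZMPO


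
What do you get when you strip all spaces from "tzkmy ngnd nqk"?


Input string: 'tzkmy ngnd nqk'
Operation: remove all spaces
Words: 'tzkmy', 'ngnd', 'nqk'
Join without spaces: tzkmyngndnqk


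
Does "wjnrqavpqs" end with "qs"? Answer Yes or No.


Input string: 'wjnrqavpqs'
Suffix to check: 'qs'
Last 2 characters of input: 'qs'
Match: True
Result: Yes


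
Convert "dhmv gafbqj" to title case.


Input string: 'dhmv gafbqj'
Operation: capitalize first letter of each word
Word transformations: 'dhmv'->'Dhmv', 'gafbqj'->'Gafbqj'
Result: Dhmv Gafbqj


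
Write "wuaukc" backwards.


Input string: 'wuaukc'
Operation: reverse character order
Original order: 'w' -> 'u' -> 'a' -> 'u' -> 'k' -> 'c'
Reversed order: 'c' -> 'k' -> 'u' -> 'a' -> 'u' -> 'w'
Result: ckuauw


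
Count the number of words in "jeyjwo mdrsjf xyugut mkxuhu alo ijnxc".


Input string: 'jeyjwo mdrsjf xyugut mkxuhu alo ijnxc'
Operation: split by spaces
Words found: 'jeyjwo', 'mdrsjf', 'xyugut', 'mkxuhu', 'alo', 'ijnxc'
Word count: 6


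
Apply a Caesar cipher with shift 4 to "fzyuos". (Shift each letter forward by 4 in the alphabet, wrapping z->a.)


Input: 'fzyuos', shift = 4
Operation: for each letter, (position + 4) mod 26
Mapping: 'f'(5+4=9)->'j', 'z'(25+4=29, 29 mod 26=3)->'d', 'y'(24+4=28, 28 mod 26=2)->'c', 'u'(20+4=24)->'y', 'o'(14+4=18)->'s', 's'(18+4=22)->'w'
Result: jdcysw


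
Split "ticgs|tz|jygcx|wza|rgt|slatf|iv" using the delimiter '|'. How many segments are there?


Input string: 'ticgs|tz|jygcx|wza|rgt|slatf|iv'
Delimiter: '|'
Split result: 'ticgs', 'tz', 'jygcx', 'wza', 'rgt', 'slatf', 'iv'
Number of parts: 7


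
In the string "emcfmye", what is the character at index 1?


Input string: 'emcfmye'
Operation: get character at index 1
Index mapping: s[0]='e', s[1]='m'
Result: 'm'


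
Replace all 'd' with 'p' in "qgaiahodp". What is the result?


Input string: 'qgaiahodp'
Operation: replace 'd' with 'p'
Positions of 'd': 7
After replacement: qgaiahopp


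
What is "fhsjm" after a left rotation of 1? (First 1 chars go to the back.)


Input: 'fhsjm', shift = 1
Operation: split at index 1 and swap parts
Front part s[0:1] = 'f'
Back part s[1:] = 'hsjm'
Rotated = back + front = 'hsjm' + 'f'
Result: hsjmf


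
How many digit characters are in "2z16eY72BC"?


Input string: '2z16eY72BC'
Operation: count digit characters (0-9)
Scan: '2'(digit), 'z', '1'(digit), '6'(digit), 'e', 'Y', '7'(digit), '2'(digit), 'B', 'C'
Digits found: 5
Result: 5


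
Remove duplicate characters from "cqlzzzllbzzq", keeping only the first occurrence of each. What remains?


Input: 'cqlzzzllbzzq'
Operation: keep first occurrence of each character
Scan: s[0]='c' new -> keep; s[1]='q' new -> keep; s[2]='l' new -> keep; s[3]='z' new -> keep; s[4]='z' seen -> skip; s[5]='z' seen -> skip; s[6]='l' seen -> skip; s[7]='l' seen -> skip; s[8]='b' new -> keep; s[9]='z' seen -> skip; s[10]='z' seen -> skip; s[11]='q' seen -> skip
Result: cqlzb


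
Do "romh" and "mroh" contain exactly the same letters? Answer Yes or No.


String 1: 'romh' -> sorted: 'hmor'
String 2: 'mroh' -> sorted: 'hmor'
Compare sorted forms: 'hmor' == 'hmor'
Anagram: Yes


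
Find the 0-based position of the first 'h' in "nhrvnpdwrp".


Input string: 'nhrvnpdwrp'
Target: 'h'
Scanning left to right: s[0]='n', s[1]='h'
First match at index: 1


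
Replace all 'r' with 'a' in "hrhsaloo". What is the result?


Input string: 'hrhsaloo'
Operation: replace 'r' with 'a'
Positions of 'r': 1
After replacement: hahsaloo


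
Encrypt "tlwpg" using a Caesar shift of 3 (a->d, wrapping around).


Input: 'tlwpg', shift = 3
Operation: for each letter, (position + 3) mod 26
Mapping: 't'(19+3=22)->'w', 'l'(11+3=14)->'o', 'w'(22+3=25)->'z', 'p'(15+3=18)->'s', 'g'(6+3=9)->'j'
Result: wozsj


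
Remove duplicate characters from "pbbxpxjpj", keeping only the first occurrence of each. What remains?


Input: 'pbbxpxjpj'
Operation: keep first occurrence of each character
Scan: s[0]='p' new -> keep; s[1]='b' new -> keep; s[2]='b' seen -> skip; s[3]='x' new -> keep; s[4]='p' seen -> skip; s[5]='x' seen -> skip; s[6]='j' new -> keep; s[7]='p' seen -> skip; s[8]='j' seen -> skip
Result: pbxj


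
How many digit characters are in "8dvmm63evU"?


Input string: '8dvmm63evU'
Operation: count digit characters (0-9)
Scan: '8'(digit), 'd', 'v', 'm', 'm', '6'(digit), '3'(digit), 'e', 'v', 'U'
Digits found: 3
Result: 3


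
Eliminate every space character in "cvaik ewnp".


Input string: 'cvaik ewnp'
Operation: remove all spaces
Words: 'cvaik', 'ewnp'
Join without spaces: cvaikewnp


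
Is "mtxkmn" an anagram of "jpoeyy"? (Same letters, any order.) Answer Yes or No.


String 1: 'jpoeyy' -> sorted: 'ejopyy'
String 2: 'mtxkmn' -> sorted: 'kmmntx'
Compare sorted forms: 'ejopyy' != 'kmmntx'
Anagram: No


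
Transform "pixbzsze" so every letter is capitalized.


Input string: 'pixbzsze'
Operation: convert each letter to uppercase
Mapping: 'p'->'P', 'i'->'I', 'x'->'X', 'b'->'B', 'z'->'Z', 's'->'S', 'z'->'Z', 'e'->'E'
Result: PIXBZSZE


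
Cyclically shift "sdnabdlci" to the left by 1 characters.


Input: 'sdnabdlci', shift = 1
Operation: split at index 1 and swap parts
Front part s[0:1] = 's'
Back part s[1:] = 'dnabdlci'
Rotated = back + front = 'dnabdlci' + 's'
Result: dnabdlcis


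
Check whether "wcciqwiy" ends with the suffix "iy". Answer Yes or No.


Input string: 'wcciqwiy'
Suffix to check: 'iy'
Last 2 characters of input: 'iy'
Match: True
Result: Yes


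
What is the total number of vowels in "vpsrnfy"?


Input string: 'vpsrnfy'
Operation: count vowels (a, e, i, o, u)
Scan: s[0]='v', s[1]='p', s[2]='s', s[3]='r', s[4]='n', s[5]='f', s[6]='y'
Vowels found: 0
Result: 0


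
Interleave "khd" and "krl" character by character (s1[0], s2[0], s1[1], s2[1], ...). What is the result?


String 1: 'khd'
String 2: 'krl'
Operation: alternate characters
Pairs: 'k'+'k', 'h'+'r', 'd'+'l'
Result: kkhrdl


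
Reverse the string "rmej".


Input string: 'rmej'
Operation: reverse character order
Original order: 'r' -> 'm' -> 'e' -> 'j'
Reversed order: 'j' -> 'e' -> 'm' -> 'r'
Result: jemr


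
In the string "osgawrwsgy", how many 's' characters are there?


Input string: 'osgawrwsgy'
Target character: 's'
Scan each position: s[1]='s', s[7]='s'
Matches found at indices: 1, 7
Total: 2


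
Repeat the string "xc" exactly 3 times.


Input string: 'xc'
Operation: repeat 3 times
Concatenation: 'xc' + 'xc' + 'xc'
Result: xcxcxc


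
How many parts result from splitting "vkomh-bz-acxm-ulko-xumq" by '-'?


Input string: 'vkomh-bz-acxm-ulko-xumq'
Delimiter: '-'
Split result: 'vkomh', 'bz', 'acxm', 'ulko', 'xumq'
Number of parts: 5


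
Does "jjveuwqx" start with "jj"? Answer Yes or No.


Input string: 'jjveuwqx'
Prefix to check: 'jj'
First 2 characters of input: 'jj'
Match: True
Result: Yes


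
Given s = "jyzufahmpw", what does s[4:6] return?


Input string: 'jyzufahmpw'
Operation: slice [4:6]
Extract characters: s[4]='f', s[5]='a'
Result: fa


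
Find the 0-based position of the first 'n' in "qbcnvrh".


Input string: 'qbcnvrh'
Target: 'n'
Scanning left to right: s[0]='q', s[1]='b', s[2]='c', s[3]='n'
First match at index: 3


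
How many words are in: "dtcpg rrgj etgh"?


Input string: 'dtcpg rrgj etgh'
Operation: split by spaces
Words found: 'dtcpg', 'rrgj', 'etgh'
Word count: 3


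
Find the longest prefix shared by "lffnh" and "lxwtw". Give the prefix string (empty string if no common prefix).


String 1: 'lffnh'
String 2: 'lxwtw'
Compare position by position:
pos 0: 'l' vs 'l' match
pos 1: 'f' vs 'x' differ -> stop
Longest common prefix: "l" (length 1)


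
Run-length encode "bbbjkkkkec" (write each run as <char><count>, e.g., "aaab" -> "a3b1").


Input: 'bbbjkkkkec'
Operation: identify consecutive runs
Runs: 'bbb' -> b3, 'j' -> j1, 'kkkk' -> k4, 'e' -> e1, 'c' -> c1
Encoded: b3j1k4e1c1


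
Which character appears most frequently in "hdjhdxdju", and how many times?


Input: 'hdjhdxdju'
Operation: tally each character
Counts: 'd':3, 'h':2, 'j':2, 'u':1, 'x':1
Maximum: 'd' appears 3 times


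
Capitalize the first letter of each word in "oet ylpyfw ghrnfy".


Input string: 'oet ylpyfw ghrnfy'
Operation: capitalize first letter of each word
Word transformations: 'oet'->'Oet', 'ylpyfw'->'Ylpyfw', 'ghrnfy'->'Ghrnfy'
Result: Oet Ylpyfw Ghrnfy


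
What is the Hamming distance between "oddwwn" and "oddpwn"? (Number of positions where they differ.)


String 1: 'oddwwn'
String 2: 'oddpwn'
Compare each position: pos 0: 'o'=='o', pos 1: 'd'=='d', pos 2: 'd'=='d', pos 3: 'w'!='p', pos 4: 'w'=='w', pos 5: 'n'=='n'
Differing positions: 1
Hamming distance: 1


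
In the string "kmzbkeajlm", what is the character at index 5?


Input string: 'kmzbkeajlm'
Operation: get character at index 5
Index mapping: s[0]='k', s[1]='m', s[2]='z', s[3]='b', s[4]='k', s[5]='e'
Result: 'e'


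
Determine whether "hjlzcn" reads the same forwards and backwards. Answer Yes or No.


Input string: 'hjlzcn'
Reversed: 'nczljh'
Compare pairs: s[0]='h' vs s[5]='n' (mismatch), s[1]='j' vs s[4]='c' (mismatch), s[2]='l' vs s[3]='z' (mismatch)
Palindrome: No


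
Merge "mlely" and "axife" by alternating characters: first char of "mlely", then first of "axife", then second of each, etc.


String 1: 'mlely'
String 2: 'axife'
Operation: alternate characters
Pairs: 'm'+'a', 'l'+'x', 'e'+'i', 'l'+'f', 'y'+'e'
Result: malxeilfye


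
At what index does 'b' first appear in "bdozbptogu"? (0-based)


Input string: 'bdozbptogu'
Target: 'b'
Scanning left to right: s[0]='b'
First match at index: 0


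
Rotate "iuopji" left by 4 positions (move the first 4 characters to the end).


Input: 'iuopji', shift = 4
Operation: split at index 4 and swap parts
Front part s[0:4] = 'iuop'
Back part s[4:] = 'ji'
Rotated = back + front = 'ji' + 'iuop'
Result: jiiuop


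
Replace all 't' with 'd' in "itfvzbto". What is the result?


Input string: 'itfvzbto'
Operation: replace 't' with 'd'
Positions of 't': 1, 6
After replacement: idfvzbdo


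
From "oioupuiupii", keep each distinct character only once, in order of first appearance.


Input: 'oioupuiupii'
Operation: keep first occurrence of each character
Scan: s[0]='o' new -> keep; s[1]='i' new -> keep; s[2]='o' seen -> skip; s[3]='u' new -> keep; s[4]='p' new -> keep; s[5]='u' seen -> skip; s[6]='i' seen -> skip; s[7]='u' seen -> skip; s[8]='p' seen -> skip; s[9]='i' seen -> skip; s[10]='i' seen -> skip
Result: oiup


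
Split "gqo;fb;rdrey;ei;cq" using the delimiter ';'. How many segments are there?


Input string: 'gqo;fb;rdrey;ei;cq'
Delimiter: ';'
Split result: 'gqo', 'fb', 'rdrey', 'ei', 'cq'
Number of parts: 5


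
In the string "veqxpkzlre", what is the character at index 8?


Input string: 'veqxpkzlre'
Operation: get character at index 8
Index mapping: s[0]='v', s[1]='e', s[2]='q', s[3]='x', s[4]='p', s[5]='k', s[6]='z', s[7]='l', s[8]='r'
Result: 'r'


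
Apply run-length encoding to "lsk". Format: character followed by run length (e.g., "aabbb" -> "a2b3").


Input: 'lsk'
Operation: identify consecutive runs
Runs: 'l' -> l1, 's' -> s1, 'k' -> k1
Encoded: l1s1k1


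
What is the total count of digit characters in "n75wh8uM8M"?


Input string: 'n75wh8uM8M'
Operation: count digit characters (0-9)
Scan: 'n', '7'(digit), '5'(digit), 'w', 'h', '8'(digit), 'u', 'M', '8'(digit), 'M'
Digits found: 4
Result: 4


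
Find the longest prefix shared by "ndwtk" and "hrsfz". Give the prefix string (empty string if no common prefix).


String 1: 'ndwtk'
String 2: 'hrsfz'
Compare position by position:
pos 0: 'n' vs 'h' differ -> stop
Longest common prefix: "" (length 0)


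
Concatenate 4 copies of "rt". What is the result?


Input string: 'rt'
Operation: repeat 4 times
Concatenation: 'rt' + 'rt' + 'rt' + 'rt'
Result: rtrtrtrt


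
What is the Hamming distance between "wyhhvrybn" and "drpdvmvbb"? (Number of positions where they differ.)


String 1: 'wyhhvrybn'
String 2: 'drpdvmvbb'
Compare each position: pos 0: 'w'!='d', pos 1: 'y'!='r', pos 2: 'h'!='p', pos 3: 'h'!='d', pos 4: 'v'=='v', pos 5: 'r'!='m', pos 6: 'y'!='v', pos 7: 'b'=='b', pos 8: 'n'!='b'
Differing positions: 7
Hamming distance: 7


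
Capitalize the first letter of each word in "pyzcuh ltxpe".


Input string: 'pyzcuh ltxpe'
Operation: capitalize first letter of each word
Word transformations: 'pyzcuh'->'Pyzcuh', 'ltxpe'->'Ltxpe'
Result: Pyzcuh Ltxpe


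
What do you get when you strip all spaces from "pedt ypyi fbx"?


Input string: 'pedt ypyi fbx'
Operation: remove all spaces
Words: 'pedt', 'ypyi', 'fbx'
Join without spaces: pedtypyifbx


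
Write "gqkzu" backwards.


Input string: 'gqkzu'
Operation: reverse character order
Original order: 'g' -> 'q' -> 'k' -> 'z' -> 'u'
Reversed order: 'u' -> 'z' -> 'k' -> 'q' -> 'g'
Result: uzkqg


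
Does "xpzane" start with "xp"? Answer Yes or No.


Input string: 'xpzane'
Prefix to check: 'xp'
First 2 characters of input: 'xp'
Match: True
Result: Yes


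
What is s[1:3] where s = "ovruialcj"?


Input string: 'ovruialcj'
Operation: slice [1:3]
Extract characters: s[1]='v', s[2]='r'
Result: vr


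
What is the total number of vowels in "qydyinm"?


Input string: 'qydyinm'
Operation: count vowels (a, e, i, o, u)
Scan: s[0]='q', s[1]='y', s[2]='d', s[3]='y', s[4]='i' (vowel), s[5]='n', s[6]='m'
Vowels found: 1
Result: 1


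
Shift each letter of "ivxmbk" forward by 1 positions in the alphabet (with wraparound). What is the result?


Input: 'ivxmbk', shift = 1
Operation: for each letter, (position + 1) mod 26
Mapping: 'i'(8+1=9)->'j', 'v'(21+1=22)->'w', 'x'(23+1=24)->'y', 'm'(12+1=13)->'n', 'b'(1+1=2)->'c', 'k'(10+1=11)->'l'
Result: jwyncl


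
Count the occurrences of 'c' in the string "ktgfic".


Input string: 'ktgfic'
Target character: 'c'
Scan each position: s[5]='c'
Matches found at indices: 5
Total: 1


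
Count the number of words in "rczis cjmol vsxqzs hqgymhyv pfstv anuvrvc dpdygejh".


Input string: 'rczis cjmol vsxqzs hqgymhyv pfstv anuvrvc dpdygejh'
Operation: split by spaces
Words found: 'rczis', 'cjmol', 'vsxqzs', 'hqgymhyv', 'pfstv', 'anuvrvc', 'dpdygejh'
Word count: 7


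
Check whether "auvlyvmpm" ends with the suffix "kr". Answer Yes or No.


Input string: 'auvlyvmpm'
Suffix to check: 'kr'
Last 2 characters of input: 'pm'
Match: False
Result: No


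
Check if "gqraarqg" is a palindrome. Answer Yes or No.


Input string: 'gqraarqg'
Reversed: 'gqraarqg'
Compare pairs: s[0]='g' vs s[7]='g' (match), s[1]='q' vs s[6]='q' (match), s[2]='r' vs s[5]='r' (match), s[3]='a' vs s[4]='a' (match)
Palindrome: Yes


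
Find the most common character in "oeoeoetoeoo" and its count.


Input: 'oeoeoetoeoo'
Operation: tally each character
Counts: 'e':4, 'o':6, 't':1
Maximum: 'o' appears 6 times


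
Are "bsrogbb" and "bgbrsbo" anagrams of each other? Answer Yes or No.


String 1: 'bsrogbb' -> sorted: 'bbbgors'
String 2: 'bgbrsbo' -> sorted: 'bbbgors'
Compare sorted forms: 'bbbgors' == 'bbbgors'
Anagram: Yes


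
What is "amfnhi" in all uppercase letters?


Input string: 'amfnhi'
Operation: convert each letter to uppercase
Mapping: 'a'->'A', 'm'->'M', 'f'->'F', 'n'->'N', 'h'->'H', 'i'->'I'
Result: AMFNHI


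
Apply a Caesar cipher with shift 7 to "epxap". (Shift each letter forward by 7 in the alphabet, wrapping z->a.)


Input: 'epxap', shift = 7
Operation: for each letter, (position + 7) mod 26
Mapping: 'e'(4+7=11)->'l', 'p'(15+7=22)->'w', 'x'(23+7=30, 30 mod 26=4)->'e', 'a'(0+7=7)->'h', 'p'(15+7=22)->'w'
Result: lwehw


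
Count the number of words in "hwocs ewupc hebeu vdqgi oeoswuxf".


Input string: 'hwocs ewupc hebeu vdqgi oeoswuxf'
Operation: split by spaces
Words found: 'hwocs', 'ewupc', 'hebeu', 'vdqgi', 'oeoswuxf'
Word count: 5


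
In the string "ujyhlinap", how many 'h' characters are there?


Input string: 'ujyhlinap'
Target character: 'h'
Scan each position: s[3]='h'
Matches found at indices: 3
Total: 1


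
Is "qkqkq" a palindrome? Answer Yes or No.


Input string: 'qkqkq'
Reversed: 'qkqkq'
Compare pairs: s[0]='q' vs s[4]='q' (match), s[1]='k' vs s[3]='k' (match)
Palindrome: Yes


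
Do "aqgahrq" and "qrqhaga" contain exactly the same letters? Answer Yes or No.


String 1: 'aqgahrq' -> sorted: 'aaghqqr'
String 2: 'qrqhaga' -> sorted: 'aaghqqr'
Compare sorted forms: 'aaghqqr' == 'aaghqqr'
Anagram: Yes


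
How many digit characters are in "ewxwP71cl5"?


Input string: 'ewxwP71cl5'
Operation: count digit characters (0-9)
Scan: 'e', 'w', 'x', 'w', 'P', '7'(digit), '1'(digit), 'c', 'l', '5'(digit)
Digits found: 3
Result: 3


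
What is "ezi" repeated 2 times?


Input string: 'ezi'
Operation: repeat 2 times
Concatenation: 'ezi' + 'ezi'
Result: eziezi


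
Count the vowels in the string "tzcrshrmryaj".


Input string: 'tzcrshrmryaj'
Operation: count vowels (a, e, i, o, u)
Scan: s[0]='t', s[1]='z', s[2]='c', s[3]='r', s[4]='s', s[5]='h', s[6]='r', s[7]='m', s[8]='r', s[9]='y', s[10]='a' (vowel), s[11]='j'
Vowels found: 1
Result: 1


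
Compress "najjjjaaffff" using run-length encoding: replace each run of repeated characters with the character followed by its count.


Input: 'najjjjaaffff'
Operation: identify consecutive runs
Runs: 'n' -> n1, 'a' -> a1, 'jjjj' -> j4, 'aa' -> a2, 'ffff' -> f4
Encoded: n1a1j4a2f4


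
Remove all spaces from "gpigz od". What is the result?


Input string: 'gpigz od'
Operation: remove all spaces
Words: 'gpigz', 'od'
Join without spaces: gpigzod


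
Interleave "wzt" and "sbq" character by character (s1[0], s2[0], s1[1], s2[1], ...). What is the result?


String 1: 'wzt'
String 2: 'sbq'
Operation: alternate characters
Pairs: 'w'+'s', 'z'+'b', 't'+'q'
Result: wszbtq


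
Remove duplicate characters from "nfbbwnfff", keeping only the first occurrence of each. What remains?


Input: 'nfbbwnfff'
Operation: keep first occurrence of each character
Scan: s[0]='n' new -> keep; s[1]='f' new -> keep; s[2]='b' new -> keep; s[3]='b' seen -> skip; s[4]='w' new -> keep; s[5]='n' seen -> skip; s[6]='f' seen -> skip; s[7]='f' seen -> skip; s[8]='f' seen -> skip
Result: nfbw


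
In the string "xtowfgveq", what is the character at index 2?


Input string: 'xtowfgveq'
Operation: get character at index 2
Index mapping: s[0]='x', s[1]='t', s[2]='o'
Result: 'o'


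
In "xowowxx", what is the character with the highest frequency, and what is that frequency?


Input: 'xowowxx'
Operation: tally each character
Counts: 'o':2, 'w':2, 'x':3
Maximum: 'x' appears 3 times


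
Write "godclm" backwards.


Input string: 'godclm'
Operation: reverse character order
Original order: 'g' -> 'o' -> 'd' -> 'c' -> 'l' -> 'm'
Reversed order: 'm' -> 'l' -> 'c' -> 'd' -> 'o' -> 'g'
Result: mlcdog


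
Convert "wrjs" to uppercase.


Input string: 'wrjs'
Operation: convert each letter to uppercase
Mapping: 'w'->'W', 'r'->'R', 'j'->'J', 's'->'S'
Result: WRJS


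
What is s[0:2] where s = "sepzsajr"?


Input string: 'sepzsajr'
Operation: slice [0:2]
Extract characters: s[0]='s', s[1]='e'
Result: se


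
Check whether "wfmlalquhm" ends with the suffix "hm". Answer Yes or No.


Input string: 'wfmlalquhm'
Suffix to check: 'hm'
Last 2 characters of input: 'hm'
Match: True
Result: Yes


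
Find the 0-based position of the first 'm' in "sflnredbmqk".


Input string: 'sflnredbmqk'
Target: 'm'
Scanning left to right: s[0]='s', s[1]='f', s[2]='l', s[3]='n', s[4]='r', s[5]='e', s[6]='d', s[7]='b', s[8]='m'
First match at index: 8


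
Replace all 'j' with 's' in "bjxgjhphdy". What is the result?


Input string: 'bjxgjhphdy'
Operation: replace 'j' with 's'
Positions of 'j': 1, 4
After replacement: bsxgshphdy


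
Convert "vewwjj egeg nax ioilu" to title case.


Input string: 'vewwjj egeg nax ioilu'
Operation: capitalize first letter of each word
Word transformations: 'vewwjj'->'Vewwjj', 'egeg'->'Egeg', 'nax'->'Nax', 'ioilu'->'Ioilu'
Result: Vewwjj Egeg Nax Ioilu


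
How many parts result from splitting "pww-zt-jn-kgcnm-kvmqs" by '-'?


Input string: 'pww-zt-jn-kgcnm-kvmqs'
Delimiter: '-'
Split result: 'pww', 'zt', 'jn', 'kgcnm', 'kvmqs'
Number of parts: 5


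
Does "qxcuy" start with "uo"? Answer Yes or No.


Input string: 'qxcuy'
Prefix to check: 'uo'
First 2 characters of input: 'qx'
Match: False
Result: No


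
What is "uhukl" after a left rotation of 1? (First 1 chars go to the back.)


Input: 'uhukl', shift = 1
Operation: split at index 1 and swap parts
Front part s[0:1] = 'u'
Back part s[1:] = 'hukl'
Rotated = back + front = 'hukl' + 'u'
Result: huklu


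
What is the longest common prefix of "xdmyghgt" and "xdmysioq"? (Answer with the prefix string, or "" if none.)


String 1: 'xdmyghgt'
String 2: 'xdmysioq'
Compare position by position:
pos 0: 'x' vs 'x' match
pos 1: 'd' vs 'd' match
pos 2: 'm' vs 'm' match
pos 3: 'y' vs 'y' match
pos 4: 'g' vs 's' differ -> stop
Longest common prefix: "xdmy" (length 4)


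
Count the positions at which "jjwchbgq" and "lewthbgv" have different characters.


String 1: 'jjwchbgq'
String 2: 'lewthbgv'
Compare each position: pos 0: 'j'!='l', pos 1: 'j'!='e', pos 2: 'w'=='w', pos 3: 'c'!='t', pos 4: 'h'=='h', pos 5: 'b'=='b', pos 6: 'g'=='g', pos 7: 'q'!='v'
Differing positions: 4
Hamming distance: 4


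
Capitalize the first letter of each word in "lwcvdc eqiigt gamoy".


Input string: 'lwcvdc eqiigt gamoy'
Operation: capitalize first letter of each word
Word transformations: 'lwcvdc'->'Lwcvdc', 'eqiigt'->'Eqiigt', 'gamoy'->'Gamoy'
Result: Lwcvdc Eqiigt Gamoy


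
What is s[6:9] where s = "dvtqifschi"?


Input string: 'dvtqifschi'
Operation: slice [6:9]
Extract characters: s[6]='s', s[7]='c', s[8]='h'
Result: sch


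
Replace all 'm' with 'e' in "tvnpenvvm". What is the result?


Input string: 'tvnpenvvm'
Operation: replace 'm' with 'e'
Positions of 'm': 8
After replacement: tvnpenvve


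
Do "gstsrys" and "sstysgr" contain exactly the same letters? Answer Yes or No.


String 1: 'gstsrys' -> sorted: 'grsssty'
String 2: 'sstysgr' -> sorted: 'grsssty'
Compare sorted forms: 'grsssty' == 'grsssty'
Anagram: Yes


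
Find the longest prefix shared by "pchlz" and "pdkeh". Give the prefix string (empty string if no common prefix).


String 1: 'pchlz'
String 2: 'pdkeh'
Compare position by position:
pos 0: 'p' vs 'p' match
pos 1: 'c' vs 'd' differ -> stop
Longest common prefix: "p" (length 1)


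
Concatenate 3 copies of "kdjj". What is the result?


Input string: 'kdjj'
Operation: repeat 3 times
Concatenation: 'kdjj' + 'kdjj' + 'kdjj'
Result: kdjjkdjjkdjj


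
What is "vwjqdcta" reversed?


Input string: 'vwjqdcta'
Operation: reverse character order
Original order: 'v' -> 'w' -> 'j' -> 'q' -> 'd' -> 'c' -> 't' -> 'a'
Reversed order: 'a' -> 't' -> 'c' -> 'd' -> 'q' -> 'j' -> 'w' -> 'v'
Result: atcdqjwv


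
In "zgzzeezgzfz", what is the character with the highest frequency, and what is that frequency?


Input: 'zgzzeezgzfz'
Operation: tally each character
Counts: 'e':2, 'f':1, 'g':2, 'z':6
Maximum: 'z' appears 6 times


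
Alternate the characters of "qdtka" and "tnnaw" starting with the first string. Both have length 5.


String 1: 'qdtka'
String 2: 'tnnaw'
Operation: alternate characters
Pairs: 'q'+'t', 'd'+'n', 't'+'n', 'k'+'a', 'a'+'w'
Result: qtdntnkaaw


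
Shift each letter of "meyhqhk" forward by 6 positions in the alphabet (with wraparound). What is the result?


Input: 'meyhqhk', shift = 6
Operation: for each letter, (position + 6) mod 26
Mapping: 'm'(12+6=18)->'s', 'e'(4+6=10)->'k', 'y'(24+6=30, 30 mod 26=4)->'e', 'h'(7+6=13)->'n', 'q'(16+6=22)->'w', 'h'(7+6=13)->'n', 'k'(10+6=16)->'q'
Result: skenwnq


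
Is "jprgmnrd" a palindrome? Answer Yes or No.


Input string: 'jprgmnrd'
Reversed: 'drnmgrpj'
Compare pairs: s[0]='j' vs s[7]='d' (mismatch), s[1]='p' vs s[6]='r' (mismatch), s[2]='r' vs s[5]='n' (mismatch), s[3]='g' vs s[4]='m' (mismatch)
Palindrome: No


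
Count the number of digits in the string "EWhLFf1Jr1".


Input string: 'EWhLFf1Jr1'
Operation: count digit characters (0-9)
Scan: 'E', 'W', 'h', 'L', 'F', 'f', '1'(digit), 'J', 'r', '1'(digit)
Digits found: 2
Result: 2


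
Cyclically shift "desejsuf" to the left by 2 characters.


Input: 'desejsuf', shift = 2
Operation: split at index 2 and swap parts
Front part s[0:2] = 'de'
Back part s[2:] = 'sejsuf'
Rotated = back + front = 'sejsuf' + 'de'
Result: sejsufde


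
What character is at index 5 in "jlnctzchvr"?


Input string: 'jlnctzchvr'
Operation: get character at index 5
Index mapping: s[0]='j', s[1]='l', s[2]='n', s[3]='c', s[4]='t', s[5]='z'
Result: 'z'


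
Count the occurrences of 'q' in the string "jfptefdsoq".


Input string: 'jfptefdsoq'
Target character: 'q'
Scan each position: s[9]='q'
Matches found at indices: 9
Total: 1


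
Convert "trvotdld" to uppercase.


Input string: 'trvotdld'
Operation: convert each letter to uppercase
Mapping: 't'->'T', 'r'->'R', 'v'->'V', 'o'->'O', 't'->'T', 'd'->'D', 'l'->'L', 'd'->'D'
Result: TRVOTDLD


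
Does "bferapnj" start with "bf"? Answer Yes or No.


Input string: 'bferapnj'
Prefix to check: 'bf'
First 2 characters of input: 'bf'
Match: True
Result: Yes


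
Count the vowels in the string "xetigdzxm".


Input string: 'xetigdzxm'
Operation: count vowels (a, e, i, o, u)
Scan: s[0]='x', s[1]='e' (vowel), s[2]='t', s[3]='i' (vowel), s[4]='g', s[5]='d', s[6]='z', s[7]='x', s[8]='m'
Vowels found: 2
Result: 2


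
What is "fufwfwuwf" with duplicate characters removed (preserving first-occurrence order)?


Input: 'fufwfwuwf'
Operation: keep first occurrence of each character
Scan: s[0]='f' new -> keep; s[1]='u' new -> keep; s[2]='f' seen -> skip; s[3]='w' new -> keep; s[4]='f' seen -> skip; s[5]='w' seen -> skip; s[6]='u' seen -> skip; s[7]='w' seen -> skip; s[8]='f' seen -> skip
Result: fuw


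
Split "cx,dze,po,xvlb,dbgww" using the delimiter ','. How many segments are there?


Input string: 'cx,dze,po,xvlb,dbgww'
Delimiter: ','
Split result: 'cx', 'dze', 'po', 'xvlb', 'dbgww'
Number of parts: 5


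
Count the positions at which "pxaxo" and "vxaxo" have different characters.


String 1: 'pxaxo'
String 2: 'vxaxo'
Compare each position: pos 0: 'p'!='v', pos 1: 'x'=='x', pos 2: 'a'=='a', pos 3: 'x'=='x', pos 4: 'o'=='o'
Differing positions: 1
Hamming distance: 1


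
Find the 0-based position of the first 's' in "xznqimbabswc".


Input string: 'xznqimbabswc'
Target: 's'
Scanning left to right: s[0]='x', s[1]='z', s[2]='n', s[3]='q', s[4]='i', s[5]='m', s[6]='b', s[7]='a', s[8]='b', s[9]='s'
First match at index: 9
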